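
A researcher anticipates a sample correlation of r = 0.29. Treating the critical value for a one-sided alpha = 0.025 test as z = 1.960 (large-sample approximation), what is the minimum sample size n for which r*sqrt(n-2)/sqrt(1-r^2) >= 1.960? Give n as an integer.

r√(n−2)/√(1−r²) ≥ 1.960  ⇔  n−2 ≥ (1.960)²·(1−r²)/r²
(1−r²)/r² = (1−0.0841)/0.0841 = 10.8906
n ≥ 2 + 3.8416·10.8906 = 2 + 41.8373 = 43.8373
⌈43.8373⌉ = 44

44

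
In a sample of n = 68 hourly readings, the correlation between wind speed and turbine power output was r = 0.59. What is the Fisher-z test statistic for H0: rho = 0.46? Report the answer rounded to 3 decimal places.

1.454

Fisher z: atanh(0.59) = 0.677666, atanh(0.46) = 0.497311
z = (z_r − z_0)·√(n−3) = (0.677666 − 0.497311)·√65 = 0.180355 · 8.062258 = 1.454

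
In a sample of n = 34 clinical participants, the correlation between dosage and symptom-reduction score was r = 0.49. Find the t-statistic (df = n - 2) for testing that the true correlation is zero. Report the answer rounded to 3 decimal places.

t = r·√(n−2) / √(1−r²) with r = 0.49, n = 34
  = 0.49·√32 / √(1 − 0.2401)
  = 0.49·5.656854 / 0.871722
  = 2.771858 / 0.871722 = 3.180

3.180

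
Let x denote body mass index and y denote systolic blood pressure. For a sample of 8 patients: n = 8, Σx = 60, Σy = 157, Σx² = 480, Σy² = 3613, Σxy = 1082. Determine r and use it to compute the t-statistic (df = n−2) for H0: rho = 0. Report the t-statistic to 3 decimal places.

-2.829

S_xy = nΣxy − ΣxΣy = 8·1082 − 60·157 = 8656 − 9420 = -764
S_xx = nΣx² − (Σx)² = 8·480 − 60² = 3840 − 3600 = 240
S_yy = nΣy² − (Σy)² = 8·3613 − 157² = 28904 − 24649 = 4255
r = S_xy / √(S_xx·S_yy) = -764 / √(240·4255) = -764 / √1021200 = -764 / 1010.5444 = -0.7560
t = r·√(n−2)/√(1−r²) = -0.7560·√6 / √(1−0.571536) = -1.851814 / 0.654572 = -2.829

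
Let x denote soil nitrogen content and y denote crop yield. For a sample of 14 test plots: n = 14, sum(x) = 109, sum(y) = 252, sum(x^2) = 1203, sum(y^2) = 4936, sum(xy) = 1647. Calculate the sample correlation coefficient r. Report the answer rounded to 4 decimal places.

-0.8367

S_xy = nΣxy − ΣxΣy = 14·1647 − 109·252 = 23058 − 27468 = -4410
S_xx = nΣx² − (Σx)² = 14·1203 − 109² = 16842 − 11881 = 4961
S_yy = nΣy² − (Σy)² = 14·4936 − 252² = 69104 − 63504 = 5600
r = S_xy / √(S_xx·S_yy) = -4410 / √(4961·5600) = -4410 / √27781600 = -4410 / 5270.8254 = -0.8367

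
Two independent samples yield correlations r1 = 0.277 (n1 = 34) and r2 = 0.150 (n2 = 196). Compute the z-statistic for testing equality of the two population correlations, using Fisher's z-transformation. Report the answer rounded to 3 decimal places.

0.689

Fisher z-transforms: z1 = atanh(0.277) = 0.284430, z2 = atanh(0.150) = 0.151140; difference d = 0.133290
Var(d) = 1/31 + 1/193 = 0.0322581 + 0.0051813 = 0.0374394
z = d/√Var(d) = 0.133290 / √0.0374394 = 0.133290 / 0.193493 = 0.689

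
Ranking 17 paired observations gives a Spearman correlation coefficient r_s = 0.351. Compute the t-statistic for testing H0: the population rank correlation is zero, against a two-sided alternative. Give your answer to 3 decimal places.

t = r_s·√(n−2) / √(1−r_s²) with r_s = 0.351, n = 17
  = 0.351·√15 / √(1 − 0.123201)
  = 0.351·3.872983 / 0.936375
  = 1.359417 / 0.936375 = 1.452

1.452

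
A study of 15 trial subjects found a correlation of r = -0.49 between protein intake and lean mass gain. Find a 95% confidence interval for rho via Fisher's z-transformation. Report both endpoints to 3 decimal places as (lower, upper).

(-0.801, 0.030)

z_r = atanh(-0.49) = -0.536060;  SE = 1/√(n−3) = 1/√12 = 0.288675
z-limits: -0.536060 ± 1.960·0.288675 = -0.536060 ± 0.565803 = [-1.101863, 0.029743]
ρ-limits: (tanh -1.101863, tanh 0.029743) = (-0.801, 0.030)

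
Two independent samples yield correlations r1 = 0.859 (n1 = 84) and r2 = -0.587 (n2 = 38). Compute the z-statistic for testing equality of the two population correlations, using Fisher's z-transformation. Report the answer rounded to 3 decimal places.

9.702

Fisher z-transforms: z1 = atanh(0.859) = 1.289517, z2 = atanh(-0.587) = -0.673077; difference d = 1.962594
Var(d) = 1/81 + 1/35 = 0.0123457 + 0.0285714 = 0.0409171
z = d/√Var(d) = 1.962594 / √0.0409171 = 1.962594 / 0.202280 = 9.702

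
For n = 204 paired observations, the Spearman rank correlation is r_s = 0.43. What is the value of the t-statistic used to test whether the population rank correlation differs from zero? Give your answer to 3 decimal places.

t = r_s·√(n−2) / √(1−r_s²) with r_s = 0.43, n = 204
  = 0.43·√202 / √(1 − 0.1849)
  = 0.43·14.212670 / 0.902829
  = 6.111448 / 0.902829 = 6.769

6.769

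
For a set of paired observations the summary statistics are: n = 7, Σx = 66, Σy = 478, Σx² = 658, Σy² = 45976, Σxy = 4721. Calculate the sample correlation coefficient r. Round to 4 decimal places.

0.3103

Numerator: nΣxy − (Σx)(Σy) = 7·4721 − (66)(478) = 1499
Denominator: √[(nΣx²−(Σx)²)(nΣy²−(Σy)²)]
  nΣx²−(Σx)² = 7·658 − 4356 = 250;  nΣy²−(Σy)² = 7·45976 − 228484 = 93348
  √(250·93348) = √23337000 = 4830.8384
r = 1499 / 4830.8384 = 0.3103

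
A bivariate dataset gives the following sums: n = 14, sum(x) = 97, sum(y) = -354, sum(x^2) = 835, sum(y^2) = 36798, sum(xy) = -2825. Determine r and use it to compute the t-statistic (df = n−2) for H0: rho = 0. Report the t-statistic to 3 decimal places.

Numerator: nΣxy − (Σx)(Σy) = 14·(-2825) − (97)(-354) = -5212
Denominator: √[(nΣx²−(Σx)²)(nΣy²−(Σy)²)]
  nΣx²−(Σx)² = 14·835 − 9409 = 2281;  nΣy²−(Σy)² = 14·36798 − 125316 = 389856
  √(2281·389856) = √889261536 = 29820.4885
r = -5212 / 29820.4885 = -0.1748
t = r·√(n−2)/√(1−r²) = -0.1748·√12 / √(1−0.030555) = -0.605525 / 0.984604 = -0.615

-0.615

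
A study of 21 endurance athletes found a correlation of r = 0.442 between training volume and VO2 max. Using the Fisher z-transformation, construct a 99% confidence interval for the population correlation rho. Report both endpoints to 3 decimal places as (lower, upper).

(-0.132, 0.794)

Fisher z: z_r = atanh(r) = ½·ln((1+0.442)/(1−0.442)) = 0.474714
SE(z) = 1/√(n−3) = 1/√18 = 0.235702
99% ⇒ z* = 2.576; margin = 2.576·0.235702 = 0.607168
CI on z-scale: (-0.132454, 1.081882)
Back-transform: tanh(-0.132454) = -0.131685, tanh(1.081882) = 0.793896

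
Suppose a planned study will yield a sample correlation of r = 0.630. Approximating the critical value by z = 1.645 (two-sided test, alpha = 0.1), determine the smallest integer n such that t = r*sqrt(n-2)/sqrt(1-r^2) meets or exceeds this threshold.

r√(n−2)/√(1−r²) ≥ 1.645  ⇔  n−2 ≥ (1.645)²·(1−r²)/r²
(1−r²)/r² = (1−0.396900)/0.396900 = 1.5195
n ≥ 2 + 2.706025·1.5195 = 2 + 4.1118 = 6.1118
⌈6.1118⌉ = 7

7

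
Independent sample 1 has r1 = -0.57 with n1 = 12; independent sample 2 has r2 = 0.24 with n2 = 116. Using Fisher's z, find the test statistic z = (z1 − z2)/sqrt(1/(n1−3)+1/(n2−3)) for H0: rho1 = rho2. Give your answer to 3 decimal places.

-2.576

z1 = atanh(-0.57) = -0.647523,  z2 = atanh(0.24) = 0.244774
SE = √(1/(n1−3) + 1/(n2−3)) = √(1/9 + 1/113) = √(0.1111111 + 0.0088496) = √0.1199607 = 0.346353
z = (z1 − z2)/SE = (-0.647523 − 0.244774) / 0.346353 = -0.892297 / 0.346353 = -2.576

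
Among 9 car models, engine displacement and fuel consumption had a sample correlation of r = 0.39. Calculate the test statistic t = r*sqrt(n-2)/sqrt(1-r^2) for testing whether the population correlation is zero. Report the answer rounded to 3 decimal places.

1.121

1 − r² = 1 − 0.1521 = 0.8479;  √(1−r²) = 0.920815
√(n−2) = √7 = 2.645751
t = r·√(n−2)/√(1−r²) = 0.39 · 2.645751 / 0.920815 = 1.121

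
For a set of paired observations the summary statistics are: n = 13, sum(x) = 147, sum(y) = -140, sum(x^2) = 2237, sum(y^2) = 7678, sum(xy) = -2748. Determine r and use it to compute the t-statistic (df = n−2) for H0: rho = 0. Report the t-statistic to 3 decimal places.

Numerator: nΣxy − (Σx)(Σy) = 13·(-2748) − (147)(-140) = -15144
Denominator: √[(nΣx²−(Σx)²)(nΣy²−(Σy)²)]
  nΣx²−(Σx)² = 13·2237 − 21609 = 7472;  nΣy²−(Σy)² = 13·7678 − 19600 = 80214
  √(7472·80214) = √599359008 = 24481.8097
r = -15144 / 24481.8097 = -0.6186
t = r·√(n−2)/√(1−r²) = -0.6186·√11 / √(1−0.382666) = -2.051664 / 0.785706 = -2.611

-2.611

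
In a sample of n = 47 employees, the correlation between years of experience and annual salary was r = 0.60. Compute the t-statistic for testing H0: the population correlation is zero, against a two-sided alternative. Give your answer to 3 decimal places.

5.031

1 − r² = 1 − 0.3600 = 0.6400;  √(1−r²) = 0.800000
√(n−2) = √45 = 6.708204
t = r·√(n−2)/√(1−r²) = 0.60 · 6.708204 / 0.800000 = 5.031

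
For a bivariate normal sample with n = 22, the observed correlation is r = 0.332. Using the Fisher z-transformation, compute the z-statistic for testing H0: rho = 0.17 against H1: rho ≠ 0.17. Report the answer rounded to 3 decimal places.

Fisher z: atanh(0.332) = 0.345074, atanh(0.17) = 0.171667
z = (z_r − z_0)·√(n−3) = (0.345074 − 0.171667)·√19 = 0.173407 · 4.358899 = 0.756

0.756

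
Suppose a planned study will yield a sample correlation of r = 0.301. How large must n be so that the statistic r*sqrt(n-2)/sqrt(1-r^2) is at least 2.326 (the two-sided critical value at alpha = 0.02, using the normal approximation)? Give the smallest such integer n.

r√(n−2)/√(1−r²) ≥ 2.326  ⇔  n−2 ≥ (2.326)²·(1−r²)/r²
(1−r²)/r² = (1−0.090601)/0.090601 = 10.0374
n ≥ 2 + 5.410276·10.0374 = 2 + 54.3051 = 56.3051
⌈56.3051⌉ = 57

57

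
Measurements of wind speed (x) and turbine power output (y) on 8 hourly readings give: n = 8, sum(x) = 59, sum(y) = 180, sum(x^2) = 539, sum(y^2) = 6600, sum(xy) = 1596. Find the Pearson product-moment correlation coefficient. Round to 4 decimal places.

0.5217

Numerator: nΣxy − (Σx)(Σy) = 8·1596 − (59)(180) = 2148
Denominator: √[(nΣx²−(Σx)²)(nΣy²−(Σy)²)]
  nΣx²−(Σx)² = 8·539 − 3481 = 831;  nΣy²−(Σy)² = 8·6600 − 32400 = 20400
  √(831·20400) = √16952400 = 4117.3292
r = 2148 / 4117.3292 = 0.5217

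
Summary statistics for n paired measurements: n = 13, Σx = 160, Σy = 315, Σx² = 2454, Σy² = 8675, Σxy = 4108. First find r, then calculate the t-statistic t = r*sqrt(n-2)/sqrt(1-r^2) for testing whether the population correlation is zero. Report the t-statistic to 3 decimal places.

Numerator: nΣxy − (Σx)(Σy) = 13·4108 − (160)(315) = 3004
Denominator: √[(nΣx²−(Σx)²)(nΣy²−(Σy)²)]
  nΣx²−(Σx)² = 13·2454 − 25600 = 6302;  nΣy²−(Σy)² = 13·8675 − 99225 = 13550
  √(6302·13550) = √85392100 = 9240.7846
r = 3004 / 9240.7846 = 0.3251
t = r·√(n−2)/√(1−r²) = 0.3251·√11 / √(1−0.105690) = 1.078235 / 0.945680 = 1.140

1.140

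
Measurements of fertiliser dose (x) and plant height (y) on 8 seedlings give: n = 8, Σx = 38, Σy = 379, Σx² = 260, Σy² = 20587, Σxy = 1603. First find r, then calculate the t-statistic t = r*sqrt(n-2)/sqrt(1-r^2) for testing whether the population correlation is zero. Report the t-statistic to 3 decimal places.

-1.171

Numerator: nΣxy − (Σx)(Σy) = 8·1603 − (38)(379) = -1578
Denominator: √[(nΣx²−(Σx)²)(nΣy²−(Σy)²)]
  nΣx²−(Σx)² = 8·260 − 1444 = 636;  nΣy²−(Σy)² = 8·20587 − 143641 = 21055
  √(636·21055) = √13390980 = 3659.3688
r = -1578 / 3659.3688 = -0.4312
t = r·√(n−2)/√(1−r²) = -0.4312·√6 / √(1−0.185933) = -1.056220 / 0.902257 = -1.171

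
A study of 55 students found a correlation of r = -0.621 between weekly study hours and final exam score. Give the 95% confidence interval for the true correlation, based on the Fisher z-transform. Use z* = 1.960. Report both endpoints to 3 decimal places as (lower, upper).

z_r = atanh(-0.621) = -0.726631;  SE = 1/√(n−3) = 1/√52 = 0.138675
z-limits: -0.726631 ± 1.960·0.138675 = -0.726631 ± 0.271803 = [-0.998434, -0.454828]
ρ-limits: (tanh -0.998434, tanh -0.454828) = (-0.761, -0.426)

(-0.761, -0.426)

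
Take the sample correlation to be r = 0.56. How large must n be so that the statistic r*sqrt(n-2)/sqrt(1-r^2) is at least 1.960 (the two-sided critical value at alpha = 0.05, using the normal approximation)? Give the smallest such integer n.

Need r·√(n−2)/√(1−r²) ≥ 1.960
√(n−2) ≥ 1.960·√(1−0.3136) / 0.56 = 1.960·0.828493 / 0.56 = 2.8997
n−2 ≥ 8.4083  ⇒  n ≥ 10.4083
Smallest integer n = 11

11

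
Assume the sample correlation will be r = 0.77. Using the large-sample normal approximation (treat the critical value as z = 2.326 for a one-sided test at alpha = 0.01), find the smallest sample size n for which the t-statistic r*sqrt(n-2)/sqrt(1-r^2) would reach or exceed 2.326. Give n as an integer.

Need r·√(n−2)/√(1−r²) ≥ 2.326
√(n−2) ≥ 2.326·√(1−0.5929) / 0.77 = 2.326·0.638044 / 0.77 = 1.9274
n−2 ≥ 3.7149  ⇒  n ≥ 5.7149
Smallest integer n = 6

6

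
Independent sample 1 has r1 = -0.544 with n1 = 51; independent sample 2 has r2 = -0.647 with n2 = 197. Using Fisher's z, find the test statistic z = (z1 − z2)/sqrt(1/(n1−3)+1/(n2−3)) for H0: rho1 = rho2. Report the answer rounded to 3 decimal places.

Fisher z-transforms: z1 = atanh(-0.544) = -0.609819, z2 = atanh(-0.647) = -0.770121; difference d = 0.160302
Var(d) = 1/48 + 1/194 = 0.0208333 + 0.0051546 = 0.0259879
z = d/√Var(d) = 0.160302 / √0.0259879 = 0.160302 / 0.161208 = 0.994

0.994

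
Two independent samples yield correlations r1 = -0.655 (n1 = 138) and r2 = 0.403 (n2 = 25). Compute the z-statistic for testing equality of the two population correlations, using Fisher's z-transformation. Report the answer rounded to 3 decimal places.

-5.268

z1 = atanh(-0.655) = -0.784006,  z2 = atanh(0.403) = 0.427225
SE = √(1/(n1−3) + 1/(n2−3)) = √(1/135 + 1/22) = √(0.0074074 + 0.0454545) = √0.0528619 = 0.229917
z = (z1 − z2)/SE = (-0.784006 − 0.427225) / 0.229917 = -1.211231 / 0.229917 = -5.268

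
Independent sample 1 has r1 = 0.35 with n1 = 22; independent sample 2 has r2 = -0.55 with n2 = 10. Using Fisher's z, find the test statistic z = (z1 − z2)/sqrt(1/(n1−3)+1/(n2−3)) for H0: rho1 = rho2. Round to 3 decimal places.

2.225

z1 = atanh(0.35) = 0.365444,  z2 = atanh(-0.55) = -0.618381
SE = √(1/(n1−3) + 1/(n2−3)) = √(1/19 + 1/7) = √(0.0526316 + 0.1428571) = √0.1954887 = 0.442141
z = (z1 − z2)/SE = (0.365444 − (-0.618381)) / 0.442141 = 0.983825 / 0.442141 = 2.225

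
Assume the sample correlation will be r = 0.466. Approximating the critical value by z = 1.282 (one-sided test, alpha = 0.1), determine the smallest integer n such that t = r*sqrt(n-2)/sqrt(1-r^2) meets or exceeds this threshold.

8

r√(n−2)/√(1−r²) ≥ 1.282  ⇔  n−2 ≥ (1.282)²·(1−r²)/r²
(1−r²)/r² = (1−0.217156)/0.217156 = 3.6050
n ≥ 2 + 1.643524·3.6050 = 2 + 5.9249 = 7.9249
⌈7.9249⌉ = 8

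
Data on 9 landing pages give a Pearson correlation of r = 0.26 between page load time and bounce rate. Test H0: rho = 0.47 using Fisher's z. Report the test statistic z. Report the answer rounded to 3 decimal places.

-0.598

z_r = atanh(0.26) = 0.266108,  z_0 = atanh(0.47) = 0.510070
SE = 1/√(n−3) = 1/√6 = 0.408248
z = (z_r − z_0)/SE = (0.266108 − 0.510070) / 0.408248 = -0.243962 / 0.408248 = -0.598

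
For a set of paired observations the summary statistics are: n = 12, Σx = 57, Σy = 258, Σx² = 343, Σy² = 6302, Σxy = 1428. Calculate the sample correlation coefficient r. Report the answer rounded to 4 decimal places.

S_xy = nΣxy − ΣxΣy = 12·1428 − 57·258 = 17136 − 14706 = 2430
S_xx = nΣx² − (Σx)² = 12·343 − 57² = 4116 − 3249 = 867
S_yy = nΣy² − (Σy)² = 12·6302 − 258² = 75624 − 66564 = 9060
r = S_xy / √(S_xx·S_yy) = 2430 / √(867·9060) = 2430 / √7855020 = 2430 / 2802.6809 = 0.8670

0.8670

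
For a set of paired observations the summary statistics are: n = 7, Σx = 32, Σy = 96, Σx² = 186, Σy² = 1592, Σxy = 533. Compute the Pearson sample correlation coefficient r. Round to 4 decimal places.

0.9001

S_xy = nΣxy − ΣxΣy = 7·533 − 32·96 = 3731 − 3072 = 659
S_xx = nΣx² − (Σx)² = 7·186 − 32² = 1302 − 1024 = 278
S_yy = nΣy² − (Σy)² = 7·1592 − 96² = 11144 − 9216 = 1928
r = S_xy / √(S_xx·S_yy) = 659 / √(278·1928) = 659 / √535984 = 659 / 732.1093 = 0.9001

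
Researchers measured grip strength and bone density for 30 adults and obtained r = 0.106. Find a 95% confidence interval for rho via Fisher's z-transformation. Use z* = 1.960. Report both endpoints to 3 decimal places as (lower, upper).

Fisher z: z_r = atanh(r) = ½·ln((1+0.106)/(1−0.106)) = 0.106400
SE(z) = 1/√(n−3) = 1/√27 = 0.192450
95% ⇒ z* = 1.960; margin = 1.960·0.192450 = 0.377202
CI on z-scale: (-0.270802, 0.483602)
Back-transform: tanh(-0.270802) = -0.264371, tanh(0.483602) = 0.449124

(-0.264, 0.449)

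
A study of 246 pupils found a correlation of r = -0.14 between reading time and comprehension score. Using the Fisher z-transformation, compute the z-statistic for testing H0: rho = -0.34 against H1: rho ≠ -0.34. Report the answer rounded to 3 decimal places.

Fisher z: atanh(-0.14) = -0.140926, atanh(-0.34) = -0.354093
z = (z_r − z_0)·√(n−3) = (-0.140926 − (-0.354093))·√243 = 0.213167 · 15.588457 = 3.323

3.323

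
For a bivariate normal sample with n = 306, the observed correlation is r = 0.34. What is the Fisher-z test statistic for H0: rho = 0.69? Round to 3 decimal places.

z_r = atanh(0.34) = 0.354093,  z_0 = atanh(0.69) = 0.847956
SE = 1/√(n−3) = 1/√303 = 0.057448
z = (z_r − z_0)/SE = (0.354093 − 0.847956) / 0.057448 = -0.493863 / 0.057448 = -8.597

-8.597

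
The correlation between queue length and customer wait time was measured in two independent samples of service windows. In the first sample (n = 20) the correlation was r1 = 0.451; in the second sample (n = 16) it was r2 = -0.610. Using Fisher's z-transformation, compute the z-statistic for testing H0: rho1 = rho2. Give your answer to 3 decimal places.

Fisher z-transforms: z1 = atanh(0.451) = 0.485955, z2 = atanh(-0.610) = -0.708921; difference d = 1.194876
Var(d) = 1/17 + 1/13 = 0.0588235 + 0.0769231 = 0.1357466
z = d/√Var(d) = 1.194876 / √0.1357466 = 1.194876 / 0.368438 = 3.243

3.243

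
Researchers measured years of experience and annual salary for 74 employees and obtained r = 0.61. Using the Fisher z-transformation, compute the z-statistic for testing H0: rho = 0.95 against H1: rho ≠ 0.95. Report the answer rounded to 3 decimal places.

Fisher z: atanh(0.61) = 0.708921, atanh(0.95) = 1.831781
z = (z_r − z_0)·√(n−3) = (0.708921 − 1.831781)·√71 = -1.122860 · 8.426150 = -9.461

-9.461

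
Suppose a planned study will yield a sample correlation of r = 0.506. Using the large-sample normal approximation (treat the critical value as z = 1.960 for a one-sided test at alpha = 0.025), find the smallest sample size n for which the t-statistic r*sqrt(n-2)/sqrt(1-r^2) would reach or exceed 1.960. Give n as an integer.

r√(n−2)/√(1−r²) ≥ 1.960  ⇔  n−2 ≥ (1.960)²·(1−r²)/r²
(1−r²)/r² = (1−0.256036)/0.256036 = 2.9057
n ≥ 2 + 3.8416·2.9057 = 2 + 11.1625 = 13.1625
⌈13.1625⌉ = 14

14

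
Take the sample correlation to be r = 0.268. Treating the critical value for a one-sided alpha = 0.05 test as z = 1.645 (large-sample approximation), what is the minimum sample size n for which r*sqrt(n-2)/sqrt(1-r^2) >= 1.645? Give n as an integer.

Need r·√(n−2)/√(1−r²) ≥ 1.645
√(n−2) ≥ 1.645·√(1−0.071824) / 0.268 = 1.645·0.963419 / 0.268 = 5.9135
n−2 ≥ 34.9695  ⇒  n ≥ 36.9695
Smallest integer n = 37

37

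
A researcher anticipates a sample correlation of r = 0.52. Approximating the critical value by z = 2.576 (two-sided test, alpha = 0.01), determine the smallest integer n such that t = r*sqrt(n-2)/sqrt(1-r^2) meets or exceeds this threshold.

Need r·√(n−2)/√(1−r²) ≥ 2.576
√(n−2) ≥ 2.576·√(1−0.2704) / 0.52 = 2.576·0.854166 / 0.52 = 4.2314
n−2 ≥ 17.9047  ⇒  n ≥ 19.9047
Smallest integer n = 20

20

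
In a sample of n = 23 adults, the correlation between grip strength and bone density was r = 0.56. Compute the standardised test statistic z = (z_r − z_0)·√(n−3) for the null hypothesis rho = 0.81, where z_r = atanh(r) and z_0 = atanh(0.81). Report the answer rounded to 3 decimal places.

Fisher z: atanh(0.56) = 0.632833, atanh(0.81) = 1.127029
z = (z_r − z_0)·√(n−3) = (0.632833 − 1.127029)·√20 = -0.494196 · 4.472136 = -2.210

-2.210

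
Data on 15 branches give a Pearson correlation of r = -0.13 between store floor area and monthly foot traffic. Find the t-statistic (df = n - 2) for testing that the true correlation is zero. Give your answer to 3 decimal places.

-0.473

t = r·√(n−2) / √(1−r²) with r = -0.13, n = 15
  = -0.13·√13 / √(1 − 0.0169)
  = -0.13·3.605551 / 0.991514
  = -0.468722 / 0.991514 = -0.473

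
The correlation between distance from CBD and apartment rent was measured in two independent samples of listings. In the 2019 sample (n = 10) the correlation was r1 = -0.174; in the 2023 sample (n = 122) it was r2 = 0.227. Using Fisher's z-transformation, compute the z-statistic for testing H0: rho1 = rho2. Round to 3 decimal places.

-1.046

z1 = atanh(-0.174) = -0.175789,  z2 = atanh(0.227) = 0.231024
SE = √(1/(n1−3) + 1/(n2−3)) = √(1/7 + 1/119) = √(0.1428571 + 0.0084034) = √0.1512605 = 0.388922
z = (z1 − z2)/SE = (-0.175789 − 0.231024) / 0.388922 = -0.406813 / 0.388922 = -1.046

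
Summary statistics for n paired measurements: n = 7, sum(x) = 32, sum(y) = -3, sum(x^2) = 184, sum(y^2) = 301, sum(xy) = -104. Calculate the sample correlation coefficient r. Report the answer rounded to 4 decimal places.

-0.8492

Numerator: nΣxy − (Σx)(Σy) = 7·(-104) − (32)(-3) = -632
Denominator: √[(nΣx²−(Σx)²)(nΣy²−(Σy)²)]
  nΣx²−(Σx)² = 7·184 − 1024 = 264;  nΣy²−(Σy)² = 7·301 − 9 = 2098
  √(264·2098) = √553872 = 744.2258
r = -632 / 744.2258 = -0.8492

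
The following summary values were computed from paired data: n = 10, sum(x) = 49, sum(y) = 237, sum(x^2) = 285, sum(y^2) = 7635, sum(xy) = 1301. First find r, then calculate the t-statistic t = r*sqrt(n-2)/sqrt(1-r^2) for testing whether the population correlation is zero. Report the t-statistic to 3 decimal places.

1.482

S_xy = nΣxy − ΣxΣy = 10·1301 − 49·237 = 13010 − 11613 = 1397
S_xx = nΣx² − (Σx)² = 10·285 − 49² = 2850 − 2401 = 449
S_yy = nΣy² − (Σy)² = 10·7635 − 237² = 76350 − 56169 = 20181
r = S_xy / √(S_xx·S_yy) = 1397 / √(449·20181) = 1397 / √9061269 = 1397 / 3010.1942 = 0.4641
t = r·√(n−2)/√(1−r²) = 0.4641·√8 / √(1−0.215389) = 1.312673 / 0.885783 = 1.482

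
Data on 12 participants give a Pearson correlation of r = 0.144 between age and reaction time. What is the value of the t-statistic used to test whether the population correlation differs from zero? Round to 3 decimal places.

0.460

1 − r² = 1 − 0.020736 = 0.979264;  √(1−r²) = 0.989578
√(n−2) = √10 = 3.162278
t = r·√(n−2)/√(1−r²) = 0.144 · 3.162278 / 0.989578 = 0.460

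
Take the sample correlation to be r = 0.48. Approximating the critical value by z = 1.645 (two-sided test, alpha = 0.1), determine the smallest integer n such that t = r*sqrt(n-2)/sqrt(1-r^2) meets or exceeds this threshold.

r√(n−2)/√(1−r²) ≥ 1.645  ⇔  n−2 ≥ (1.645)²·(1−r²)/r²
(1−r²)/r² = (1−0.2304)/0.2304 = 3.3403
n ≥ 2 + 2.706025·3.3403 = 2 + 9.0389 = 11.0389
⌈11.0389⌉ = 12

12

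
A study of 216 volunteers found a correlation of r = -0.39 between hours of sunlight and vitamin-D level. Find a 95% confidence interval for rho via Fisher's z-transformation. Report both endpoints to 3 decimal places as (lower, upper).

(-0.498, -0.271)

Fisher z: z_r = atanh(r) = ½·ln((1+(-0.39))/(1−(-0.39))) = -0.411800
SE(z) = 1/√(n−3) = 1/√213 = 0.068519
95% ⇒ z* = 1.960; margin = 1.960·0.068519 = 0.134297
CI on z-scale: (-0.546097, -0.277503)
Back-transform: tanh(-0.546097) = -0.497589, tanh(-0.277503) = -0.270592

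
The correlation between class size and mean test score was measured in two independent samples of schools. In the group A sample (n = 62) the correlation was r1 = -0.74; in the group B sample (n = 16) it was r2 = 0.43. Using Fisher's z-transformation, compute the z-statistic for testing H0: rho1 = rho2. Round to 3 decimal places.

z1 = atanh(-0.74) = -0.950479,  z2 = atanh(0.43) = 0.459897
SE = √(1/(n1−3) + 1/(n2−3)) = √(1/59 + 1/13) = √(0.0169492 + 0.0769231) = √0.0938723 = 0.306386
z = (z1 − z2)/SE = (-0.950479 − 0.459897) / 0.306386 = -1.410376 / 0.306386 = -4.603

-4.603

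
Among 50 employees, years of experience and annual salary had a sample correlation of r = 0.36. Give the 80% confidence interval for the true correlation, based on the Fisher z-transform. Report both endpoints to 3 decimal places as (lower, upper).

(0.188, 0.511)

z_r = atanh(0.36) = 0.376886;  SE = 1/√(n−3) = 1/√47 = 0.145865
z-limits: 0.376886 ± 1.282·0.145865 = 0.376886 ± 0.186999 = [0.189887, 0.563885]
ρ-limits: (tanh 0.189887, tanh 0.563885) = (0.188, 0.511)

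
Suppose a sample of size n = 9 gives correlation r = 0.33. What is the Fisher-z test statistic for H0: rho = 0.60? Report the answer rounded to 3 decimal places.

-0.858

z_r = atanh(0.33) = 0.342828,  z_0 = atanh(0.60) = 0.693147
SE = 1/√(n−3) = 1/√6 = 0.408248
z = (z_r − z_0)/SE = (0.342828 − 0.693147) / 0.408248 = -0.350319 / 0.408248 = -0.858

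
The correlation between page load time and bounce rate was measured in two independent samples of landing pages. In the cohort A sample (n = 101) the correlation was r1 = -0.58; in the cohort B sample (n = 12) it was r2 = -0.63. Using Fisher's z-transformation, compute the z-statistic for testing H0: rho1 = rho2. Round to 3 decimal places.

0.227

z1 = atanh(-0.58) = -0.662463,  z2 = atanh(-0.63) = -0.741416
SE = √(1/(n1−3) + 1/(n2−3)) = √(1/98 + 1/9) = √(0.0102041 + 0.1111111) = √0.1213152 = 0.348303
z = (z1 − z2)/SE = (-0.662463 − (-0.741416)) / 0.348303 = 0.078953 / 0.348303 = 0.227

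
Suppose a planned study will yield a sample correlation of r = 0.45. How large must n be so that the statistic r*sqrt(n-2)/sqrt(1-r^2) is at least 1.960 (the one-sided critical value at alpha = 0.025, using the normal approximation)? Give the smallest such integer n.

r√(n−2)/√(1−r²) ≥ 1.960  ⇔  n−2 ≥ (1.960)²·(1−r²)/r²
(1−r²)/r² = (1−0.2025)/0.2025 = 3.9383
n ≥ 2 + 3.8416·3.9383 = 2 + 15.1294 = 17.1294
⌈17.1294⌉ = 18

18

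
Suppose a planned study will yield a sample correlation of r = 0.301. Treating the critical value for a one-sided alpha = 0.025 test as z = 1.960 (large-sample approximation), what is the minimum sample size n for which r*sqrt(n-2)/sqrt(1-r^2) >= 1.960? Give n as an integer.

41

r√(n−2)/√(1−r²) ≥ 1.960  ⇔  n−2 ≥ (1.960)²·(1−r²)/r²
(1−r²)/r² = (1−0.090601)/0.090601 = 10.0374
n ≥ 2 + 3.8416·10.0374 = 2 + 38.5597 = 40.5597
⌈40.5597⌉ = 41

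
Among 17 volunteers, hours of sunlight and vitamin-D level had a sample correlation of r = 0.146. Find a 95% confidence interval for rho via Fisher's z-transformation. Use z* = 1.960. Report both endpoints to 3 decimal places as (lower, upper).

(-0.360, 0.586)

Fisher z: z_r = atanh(r) = ½·ln((1+0.146)/(1−0.146)) = 0.147051
SE(z) = 1/√(n−3) = 1/√14 = 0.267261
95% ⇒ z* = 1.960; margin = 1.960·0.267261 = 0.523832
CI on z-scale: (-0.376781, 0.670883)
Back-transform: tanh(-0.376781) = -0.359909, tanh(0.670883) = 0.585560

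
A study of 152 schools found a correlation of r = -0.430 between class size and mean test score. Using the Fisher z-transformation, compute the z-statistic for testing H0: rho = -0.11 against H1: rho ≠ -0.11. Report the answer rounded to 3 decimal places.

-4.266

Fisher z: atanh(-0.430) = -0.459897, atanh(-0.11) = -0.110447
z = (z_r − z_0)·√(n−3) = (-0.459897 − (-0.110447))·√149 = -0.349450 · 12.206556 = -4.266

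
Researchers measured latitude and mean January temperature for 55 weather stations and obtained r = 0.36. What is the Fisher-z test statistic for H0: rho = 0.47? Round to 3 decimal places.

z_r = atanh(0.36) = 0.376886,  z_0 = atanh(0.47) = 0.510070
SE = 1/√(n−3) = 1/√52 = 0.138675
z = (z_r − z_0)/SE = (0.376886 − 0.510070) / 0.138675 = -0.133184 / 0.138675 = -0.960

-0.960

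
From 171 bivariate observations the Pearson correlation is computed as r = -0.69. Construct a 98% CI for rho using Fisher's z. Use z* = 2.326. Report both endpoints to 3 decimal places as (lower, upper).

z_r = atanh(-0.69) = -0.847956;  SE = 1/√(n−3) = 1/√168 = 0.077152
z-limits: -0.847956 ± 2.326·0.077152 = -0.847956 ± 0.179456 = [-1.027412, -0.668500]
ρ-limits: (tanh -1.027412, tanh -0.668500) = (-0.773, -0.584)

(-0.773, -0.584)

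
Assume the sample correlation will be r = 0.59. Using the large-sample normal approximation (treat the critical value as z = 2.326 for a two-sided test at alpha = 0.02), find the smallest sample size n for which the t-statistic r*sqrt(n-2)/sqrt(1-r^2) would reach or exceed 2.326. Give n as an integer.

r√(n−2)/√(1−r²) ≥ 2.326  ⇔  n−2 ≥ (2.326)²·(1−r²)/r²
(1−r²)/r² = (1−0.3481)/0.3481 = 1.8727
n ≥ 2 + 5.410276·1.8727 = 2 + 10.1318 = 12.1318
⌈12.1318⌉ = 13

13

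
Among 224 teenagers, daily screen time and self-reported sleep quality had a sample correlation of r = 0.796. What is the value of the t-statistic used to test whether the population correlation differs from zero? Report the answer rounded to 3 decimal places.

19.594

t = r·√(n−2) / √(1−r²) with r = 0.796, n = 224
  = 0.796·√222 / √(1 − 0.633616)
  = 0.796·14.899664 / 0.605297
  = 11.860133 / 0.605297 = 19.594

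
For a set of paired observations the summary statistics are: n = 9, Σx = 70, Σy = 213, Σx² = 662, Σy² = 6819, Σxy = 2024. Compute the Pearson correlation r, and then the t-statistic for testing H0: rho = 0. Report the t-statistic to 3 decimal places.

3.571

S_xy = nΣxy − ΣxΣy = 9·2024 − 70·213 = 18216 − 14910 = 3306
S_xx = nΣx² − (Σx)² = 9·662 − 70² = 5958 − 4900 = 1058
S_yy = nΣy² − (Σy)² = 9·6819 − 213² = 61371 − 45369 = 16002
r = S_xy / √(S_xx·S_yy) = 3306 / √(1058·16002) = 3306 / √16930116 = 3306 / 4114.6222 = 0.8035
t = r·√(n−2)/√(1−r²) = 0.8035·√7 / √(1−0.645612) = 2.125861 / 0.595305 = 3.571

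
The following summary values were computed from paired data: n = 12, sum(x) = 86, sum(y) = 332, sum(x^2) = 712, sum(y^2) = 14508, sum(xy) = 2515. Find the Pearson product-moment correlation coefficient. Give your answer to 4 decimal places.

0.1901

Numerator: nΣxy − (Σx)(Σy) = 12·2515 − (86)(332) = 1628
Denominator: √[(nΣx²−(Σx)²)(nΣy²−(Σy)²)]
  nΣx²−(Σx)² = 12·712 − 7396 = 1148;  nΣy²−(Σy)² = 12·14508 − 110224 = 63872
  √(1148·63872) = √73325056 = 8563.0051
r = 1628 / 8563.0051 = 0.1901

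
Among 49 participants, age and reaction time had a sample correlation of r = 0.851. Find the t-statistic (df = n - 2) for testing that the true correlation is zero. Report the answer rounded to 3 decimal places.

11.109

1 − r² = 1 − 0.724201 = 0.275799;  √(1−r²) = 0.525166
√(n−2) = √47 = 6.855655
t = r·√(n−2)/√(1−r²) = 0.851 · 6.855655 / 0.525166 = 11.109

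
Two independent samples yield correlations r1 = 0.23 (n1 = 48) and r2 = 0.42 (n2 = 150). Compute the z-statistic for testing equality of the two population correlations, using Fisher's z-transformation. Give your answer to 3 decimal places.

-1.253

Fisher z-transforms: z1 = atanh(0.23) = 0.234189, z2 = atanh(0.42) = 0.447692; difference d = -0.213503
Var(d) = 1/45 + 1/147 = 0.0222222 + 0.0068027 = 0.0290249
z = d/√Var(d) = -0.213503 / √0.0290249 = -0.213503 / 0.170367 = -1.253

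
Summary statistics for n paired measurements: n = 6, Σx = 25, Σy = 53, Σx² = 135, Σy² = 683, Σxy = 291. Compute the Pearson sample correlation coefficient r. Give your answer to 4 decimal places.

0.8621

S_xy = nΣxy − ΣxΣy = 6·291 − 25·53 = 1746 − 1325 = 421
S_xx = nΣx² − (Σx)² = 6·135 − 25² = 810 − 625 = 185
S_yy = nΣy² − (Σy)² = 6·683 − 53² = 4098 − 2809 = 1289
r = S_xy / √(S_xx·S_yy) = 421 / √(185·1289) = 421 / √238465 = 421 / 488.3288 = 0.8621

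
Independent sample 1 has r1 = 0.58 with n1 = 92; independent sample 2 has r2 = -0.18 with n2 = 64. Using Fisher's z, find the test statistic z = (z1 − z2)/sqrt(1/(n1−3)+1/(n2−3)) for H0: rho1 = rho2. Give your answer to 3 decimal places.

5.080

Fisher z-transforms: z1 = atanh(0.58) = 0.662463, z2 = atanh(-0.18) = -0.181983; difference d = 0.844446
Var(d) = 1/89 + 1/61 = 0.0112360 + 0.0163934 = 0.0276294
z = d/√Var(d) = 0.844446 / √0.0276294 = 0.844446 / 0.166221 = 5.080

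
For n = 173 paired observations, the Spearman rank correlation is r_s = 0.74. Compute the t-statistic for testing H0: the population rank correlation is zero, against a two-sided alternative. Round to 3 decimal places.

14.387

1 − r_s² = 1 − 0.5476 = 0.4524;  √(1−r_s²) = 0.672607
√(n−2) = √171 = 13.076697
t = r_s·√(n−2)/√(1−r_s²) = 0.74 · 13.076697 / 0.672607 = 14.387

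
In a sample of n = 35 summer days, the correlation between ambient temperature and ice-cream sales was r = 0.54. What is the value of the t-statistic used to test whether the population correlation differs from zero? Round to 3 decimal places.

1 − r² = 1 − 0.2916 = 0.7084;  √(1−r²) = 0.841665
√(n−2) = √33 = 5.744563
t = r·√(n−2)/√(1−r²) = 0.54 · 5.744563 / 0.841665 = 3.686

3.686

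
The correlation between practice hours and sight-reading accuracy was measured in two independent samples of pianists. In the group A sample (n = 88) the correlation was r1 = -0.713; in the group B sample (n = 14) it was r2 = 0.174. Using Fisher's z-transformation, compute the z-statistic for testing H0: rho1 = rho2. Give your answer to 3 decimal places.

-3.336

z1 = atanh(-0.713) = -0.893260,  z2 = atanh(0.174) = 0.175789
SE = √(1/(n1−3) + 1/(n2−3)) = √(1/85 + 1/11) = √(0.0117647 + 0.0909091) = √0.1026738 = 0.320428
z = (z1 − z2)/SE = (-0.893260 − 0.175789) / 0.320428 = -1.069049 / 0.320428 = -3.336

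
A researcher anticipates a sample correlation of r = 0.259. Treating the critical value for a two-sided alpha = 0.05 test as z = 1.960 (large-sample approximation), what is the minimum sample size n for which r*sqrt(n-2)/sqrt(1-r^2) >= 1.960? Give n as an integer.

56

r√(n−2)/√(1−r²) ≥ 1.960  ⇔  n−2 ≥ (1.960)²·(1−r²)/r²
(1−r²)/r² = (1−0.067081)/0.067081 = 13.9074
n ≥ 2 + 3.8416·13.9074 = 2 + 53.4267 = 55.4267
⌈55.4267⌉ = 56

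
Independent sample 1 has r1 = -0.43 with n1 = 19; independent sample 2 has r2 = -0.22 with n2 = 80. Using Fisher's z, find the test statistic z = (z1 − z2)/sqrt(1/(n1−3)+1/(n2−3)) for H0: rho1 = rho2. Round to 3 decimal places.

z1 = atanh(-0.43) = -0.459897,  z2 = atanh(-0.22) = -0.223656
SE = √(1/(n1−3) + 1/(n2−3)) = √(1/16 + 1/77) = √(0.0625000 + 0.0129870) = √0.0754870 = 0.274749
z = (z1 − z2)/SE = (-0.459897 − (-0.223656)) / 0.274749 = -0.236241 / 0.274749 = -0.860

-0.860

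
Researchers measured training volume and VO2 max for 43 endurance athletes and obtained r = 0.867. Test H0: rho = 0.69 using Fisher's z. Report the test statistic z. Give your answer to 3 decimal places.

Fisher z: atanh(0.867) = 1.320870, atanh(0.69) = 0.847956
z = (z_r − z_0)·√(n−3) = (1.320870 − 0.847956)·√40 = 0.472914 · 6.324555 = 2.991

2.991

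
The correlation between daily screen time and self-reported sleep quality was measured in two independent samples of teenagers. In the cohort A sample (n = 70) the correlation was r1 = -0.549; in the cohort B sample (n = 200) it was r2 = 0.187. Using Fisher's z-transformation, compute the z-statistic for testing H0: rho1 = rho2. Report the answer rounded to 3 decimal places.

-5.700

z1 = atanh(-0.549) = -0.616949,  z2 = atanh(0.187) = 0.189227
SE = √(1/(n1−3) + 1/(n2−3)) = √(1/67 + 1/197) = √(0.0149254 + 0.0050761) = √0.0200015 = 0.141427
z = (z1 − z2)/SE = (-0.616949 − 0.189227) / 0.141427 = -0.806176 / 0.141427 = -5.700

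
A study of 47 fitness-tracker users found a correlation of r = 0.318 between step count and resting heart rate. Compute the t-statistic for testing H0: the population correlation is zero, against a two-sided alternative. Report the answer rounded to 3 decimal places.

2.250

t = r·√(n−2) / √(1−r²) with r = 0.318, n = 47
  = 0.318·√45 / √(1 − 0.101124)
  = 0.318·6.708204 / 0.948091
  = 2.133209 / 0.948091 = 2.250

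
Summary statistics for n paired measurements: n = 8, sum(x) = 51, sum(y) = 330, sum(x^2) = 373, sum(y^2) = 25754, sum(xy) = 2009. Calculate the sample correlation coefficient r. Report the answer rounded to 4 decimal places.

S_xy = nΣxy − ΣxΣy = 8·2009 − 51·330 = 16072 − 16830 = -758
S_xx = nΣx² − (Σx)² = 8·373 − 51² = 2984 − 2601 = 383
S_yy = nΣy² − (Σy)² = 8·25754 − 330² = 206032 − 108900 = 97132
r = S_xy / √(S_xx·S_yy) = -758 / √(383·97132) = -758 / √37201556 = -758 / 6099.3078 = -0.1243

-0.1243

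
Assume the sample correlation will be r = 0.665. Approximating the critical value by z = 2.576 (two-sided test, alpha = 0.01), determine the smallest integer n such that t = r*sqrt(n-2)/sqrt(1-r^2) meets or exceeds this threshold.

r√(n−2)/√(1−r²) ≥ 2.576  ⇔  n−2 ≥ (2.576)²·(1−r²)/r²
(1−r²)/r² = (1−0.442225)/0.442225 = 1.2613
n ≥ 2 + 6.635776·1.2613 = 2 + 8.3697 = 10.3697
⌈10.3697⌉ = 11

11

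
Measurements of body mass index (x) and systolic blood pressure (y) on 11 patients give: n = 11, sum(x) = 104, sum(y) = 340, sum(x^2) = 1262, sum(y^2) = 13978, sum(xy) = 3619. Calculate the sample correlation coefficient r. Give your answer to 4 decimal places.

0.4113

S_xy = nΣxy − ΣxΣy = 11·3619 − 104·340 = 39809 − 35360 = 4449
S_xx = nΣx² − (Σx)² = 11·1262 − 104² = 13882 − 10816 = 3066
S_yy = nΣy² − (Σy)² = 11·13978 − 340² = 153758 − 115600 = 38158
r = S_xy / √(S_xx·S_yy) = 4449 / √(3066·38158) = 4449 / √116992428 = 4449 / 10816.3038 = 0.4113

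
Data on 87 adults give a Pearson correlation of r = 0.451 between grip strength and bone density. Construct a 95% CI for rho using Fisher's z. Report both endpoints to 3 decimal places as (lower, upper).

Fisher z: z_r = atanh(r) = ½·ln((1+0.451)/(1−0.451)) = 0.485955
SE(z) = 1/√(n−3) = 1/√84 = 0.109109
95% ⇒ z* = 1.960; margin = 1.960·0.109109 = 0.213854
CI on z-scale: (0.272101, 0.699809)
Back-transform: tanh(0.272101) = 0.265579, tanh(0.699809) = 0.604247

(0.266, 0.604)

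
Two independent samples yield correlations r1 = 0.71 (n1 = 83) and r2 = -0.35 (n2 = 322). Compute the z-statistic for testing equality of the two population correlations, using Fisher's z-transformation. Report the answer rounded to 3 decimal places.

10.018

z1 = atanh(0.71) = 0.887184,  z2 = atanh(-0.35) = -0.365444
SE = √(1/(n1−3) + 1/(n2−3)) = √(1/80 + 1/319) = √(0.0125000 + 0.0031348) = √0.0156348 = 0.125039
z = (z1 − z2)/SE = (0.887184 − (-0.365444)) / 0.125039 = 1.252628 / 0.125039 = 10.018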